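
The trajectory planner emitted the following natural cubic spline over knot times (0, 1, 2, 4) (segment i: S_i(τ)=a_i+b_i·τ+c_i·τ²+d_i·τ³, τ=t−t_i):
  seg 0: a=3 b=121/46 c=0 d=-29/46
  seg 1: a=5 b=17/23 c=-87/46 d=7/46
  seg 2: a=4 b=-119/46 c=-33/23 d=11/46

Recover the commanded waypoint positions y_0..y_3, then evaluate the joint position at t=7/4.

y_0 = S_0(0) = a_0 = 3
y_1 = S_1(0) = a_1 = 5
y_2 = S_2(0) = a_2 = 4
y_3 = S_2(2) = -5
t_q=7/4 is in segment 1 (τ=3/4); S_1(τ)=583/128

y_0=3 y_1=5 y_2=4 y_3=-5
S(7/4) = 583/128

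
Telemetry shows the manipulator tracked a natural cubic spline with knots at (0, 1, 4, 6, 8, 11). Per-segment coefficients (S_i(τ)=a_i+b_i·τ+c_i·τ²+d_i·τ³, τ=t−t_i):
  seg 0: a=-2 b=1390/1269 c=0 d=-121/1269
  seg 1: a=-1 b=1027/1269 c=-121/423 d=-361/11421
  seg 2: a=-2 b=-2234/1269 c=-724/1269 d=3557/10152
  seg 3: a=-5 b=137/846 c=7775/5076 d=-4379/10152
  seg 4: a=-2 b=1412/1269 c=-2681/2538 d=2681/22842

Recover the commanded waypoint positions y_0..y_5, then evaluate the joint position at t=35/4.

y_0 = S_0(0) = a_0 = -2
y_1 = S_1(0) = a_1 = -1
y_2 = S_2(0) = a_2 = -2
y_3 = S_3(0) = a_3 = -5
y_4 = S_4(0) = a_4 = -2
y_5 = S_4(3) = -5
t_q=35/4 is in segment 4 (τ=3/4); S_4(τ)=-30865/18048

y_0=-2 y_1=-1 y_2=-2 y_3=-5 y_4=-2 y_5=-5
S(35/4) = -30865/18048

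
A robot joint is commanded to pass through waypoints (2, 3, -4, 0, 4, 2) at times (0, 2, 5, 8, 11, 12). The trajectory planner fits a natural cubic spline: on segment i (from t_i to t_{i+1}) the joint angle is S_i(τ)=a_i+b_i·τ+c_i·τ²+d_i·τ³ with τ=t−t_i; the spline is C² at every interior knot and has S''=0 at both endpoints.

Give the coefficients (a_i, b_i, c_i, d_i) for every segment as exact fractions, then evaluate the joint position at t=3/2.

Δ: Δ0=1/2, Δ1=-7/3, Δ2=4/3, Δ3=4/3, Δ4=-2
row 1: diag=10, rhs=-17; c'=3/10, d'=-17/10
row 2: denom=12−3·3/10=111/10; d'=(22−3·-17/10)/(111/10)=271/111
row 3: denom=12−3·10/37=414/37; d'=(0−3·271/111)/(414/37)=-271/414
row 4: denom=8−3·37/138=331/46; d'=(-20−3·-271/414)/(331/46)=-2489/993
back: M4=-2489/993
back: M3=-271/414−37/138·-2489/993=52/2979
back: M2=271/111−10/37·52/2979=7259/2979
back: M1=-17/10−3/10·7259/2979=-2414/993
M: M0=0, M1=-2414/993, M2=7259/2979, M3=52/2979, M4=-2489/993, M5=0
seg 0: a=2, c=M0/2=0, d=(M1−M0)/(6·2)=-1207/5958, b=Δ0−h0·(2M0+M1)/6=7807/5958
seg 1: a=3, c=M1/2=-1207/993, d=(M2−M1)/(6·3)=14501/53622, b=Δ1−h1·(2M1+M2)/6=-6677/5958
seg 2: a=-4, c=M2/2=7259/5958, d=(M3−M2)/(6·3)=-7207/53622, b=Δ2−h2·(2M2+M3)/6=-3313/2979
seg 3: a=0, c=M3/2=26/2979, d=(M4−M3)/(6·3)=-7519/53622, b=Δ3−h3·(2M3+M4)/6=15307/5958
seg 4: a=4, c=M4/2=-2489/1986, d=(M5−M4)/(6·1)=2489/5958, b=Δ4−h4·(2M4+M5)/6=-3469/2979
t_q=3/2 → seg 0, τ=3/2; S=2+7807/5958·τ+0·τ²+-1207/5958·τ³=52141/15888

  seg 0: a=2 b=7807/5958 c=0 d=-1207/5958
  seg 1: a=3 b=-6677/5958 c=-1207/993 d=14501/53622
  seg 2: a=-4 b=-3313/2979 c=7259/5958 d=-7207/53622
  seg 3: a=0 b=15307/5958 c=26/2979 d=-7519/53622
  seg 4: a=4 b=-3469/2979 c=-2489/1986 d=2489/5958
S(3/2) = 52141/15888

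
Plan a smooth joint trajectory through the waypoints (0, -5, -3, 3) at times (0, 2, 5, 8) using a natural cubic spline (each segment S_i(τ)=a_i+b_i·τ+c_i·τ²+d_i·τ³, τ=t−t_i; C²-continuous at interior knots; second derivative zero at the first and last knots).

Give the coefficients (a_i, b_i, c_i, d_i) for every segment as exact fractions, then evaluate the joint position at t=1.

  seg 0: a=0 b=-691/222 c=0 d=17/111
  seg 1: a=-5 b=-283/222 c=34/37 d=-181/1998
  seg 2: a=-3 b=199/111 c=23/222 d=-23/1998
S(1) = -219/74

Δ: Δ0=-5/2, Δ1=2/3, Δ2=2
row 1: diag=10, rhs=19; c'=3/10, d'=19/10
row 2: denom=12−3·3/10=111/10; d'=(8−3·19/10)/(111/10)=23/111
back: M2=23/111
back: M1=19/10−3/10·23/111=68/37
M: M0=0, M1=68/37, M2=23/111, M3=0
seg 0: a=0, c=M0/2=0, d=(M1−M0)/(6·2)=17/111, b=Δ0−h0·(2M0+M1)/6=-691/222
seg 1: a=-5, c=M1/2=34/37, d=(M2−M1)/(6·3)=-181/1998, b=Δ1−h1·(2M1+M2)/6=-283/222
seg 2: a=-3, c=M2/2=23/222, d=(M3−M2)/(6·3)=-23/1998, b=Δ2−h2·(2M2+M3)/6=199/111
t_q=1 → seg 0, τ=1; S=0+-691/222·τ+0·τ²+17/111·τ³=-219/74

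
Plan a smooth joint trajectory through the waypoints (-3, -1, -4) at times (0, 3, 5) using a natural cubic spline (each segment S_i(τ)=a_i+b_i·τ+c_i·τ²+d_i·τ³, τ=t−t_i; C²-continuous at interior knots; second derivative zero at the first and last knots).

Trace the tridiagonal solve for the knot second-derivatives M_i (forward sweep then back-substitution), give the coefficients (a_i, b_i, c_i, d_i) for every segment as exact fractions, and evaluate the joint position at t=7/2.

  seg 0: a=-3 b=79/60 c=0 d=-13/180
  seg 1: a=-1 b=-19/30 c=-13/20 d=13/120
S(7/2) = -469/320

Δ: Δ0=2/3, Δ1=-3/2
row 1: diag=10, rhs=-13; c'=1/5, d'=-13/10
back: M1=-13/10
M: M0=0, M1=-13/10, M2=0
seg 0: a=-3, c=M0/2=0, d=(M1−M0)/(6·3)=-13/180, b=Δ0−h0·(2M0+M1)/6=79/60
seg 1: a=-1, c=M1/2=-13/20, d=(M2−M1)/(6·2)=13/120, b=Δ1−h1·(2M1+M2)/6=-19/30
t_q=7/2 → seg 1, τ=1/2; S=-1+-19/30·τ+-13/20·τ²+13/120·τ³=-469/320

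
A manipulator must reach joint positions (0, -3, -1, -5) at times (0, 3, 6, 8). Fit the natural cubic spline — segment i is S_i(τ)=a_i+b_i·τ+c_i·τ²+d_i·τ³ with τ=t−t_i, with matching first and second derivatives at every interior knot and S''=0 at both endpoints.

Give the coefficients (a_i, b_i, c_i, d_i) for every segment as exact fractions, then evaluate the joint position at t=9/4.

  seg 0: a=0 b=-5/3 c=0 d=2/27
  seg 1: a=-3 b=1/3 c=2/3 d=-5/27
  seg 2: a=-1 b=-2/3 c=-1 d=1/6
S(9/4) = -93/32

Δ: Δ0=-1, Δ1=2/3, Δ2=-2
row 1: diag=12, rhs=10; c'=1/4, d'=5/6
row 2: denom=10−3·1/4=37/4; d'=(-16−3·5/6)/(37/4)=-2
back: M2=-2
back: M1=5/6−1/4·-2=4/3
M: M0=0, M1=4/3, M2=-2, M3=0
seg 0: a=0, c=M0/2=0, d=(M1−M0)/(6·3)=2/27, b=Δ0−h0·(2M0+M1)/6=-5/3
seg 1: a=-3, c=M1/2=2/3, d=(M2−M1)/(6·3)=-5/27, b=Δ1−h1·(2M1+M2)/6=1/3
seg 2: a=-1, c=M2/2=-1, d=(M3−M2)/(6·2)=1/6, b=Δ2−h2·(2M2+M3)/6=-2/3
t_q=9/4 → seg 0, τ=9/4; S=0+-5/3·τ+0·τ²+2/27·τ³=-93/32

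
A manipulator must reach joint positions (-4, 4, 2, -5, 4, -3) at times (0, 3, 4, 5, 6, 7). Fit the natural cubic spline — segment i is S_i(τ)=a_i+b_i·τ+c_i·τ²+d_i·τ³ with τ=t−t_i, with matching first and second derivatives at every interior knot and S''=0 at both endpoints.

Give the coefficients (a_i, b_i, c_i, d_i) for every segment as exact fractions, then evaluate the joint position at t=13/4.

Δ: Δ0=8/3, Δ1=-2, Δ2=-7, Δ3=9, Δ4=-7
row 1: diag=8, rhs=-28; c'=1/8, d'=-7/2
row 2: denom=4−1·1/8=31/8; d'=(-30−1·-7/2)/(31/8)=-212/31
row 3: denom=4−1·8/31=116/31; d'=(96−1·-212/31)/(116/31)=797/29
row 4: denom=4−1·31/116=433/116; d'=(-96−1·797/29)/(433/116)=-14324/433
back: M4=-14324/433
back: M3=797/29−31/116·-14324/433=15728/433
back: M2=-212/31−8/31·15728/433=-7020/433
back: M1=-7/2−1/8·-7020/433=-638/433
M: M0=0, M1=-638/433, M2=-7020/433, M3=15728/433, M4=-14324/433, M5=0
seg 0: a=-4, c=M0/2=0, d=(M1−M0)/(6·3)=-319/3897, b=Δ0−h0·(2M0+M1)/6=4421/1299
seg 1: a=4, c=M1/2=-319/433, d=(M2−M1)/(6·1)=-3191/1299, b=Δ1−h1·(2M1+M2)/6=1550/1299
seg 2: a=2, c=M2/2=-3510/433, d=(M3−M2)/(6·1)=11374/1299, b=Δ2−h2·(2M2+M3)/6=-9937/1299
seg 3: a=-5, c=M3/2=7864/433, d=(M4−M3)/(6·1)=-15026/1299, b=Δ3−h3·(2M3+M4)/6=3125/1299
seg 4: a=4, c=M4/2=-7162/433, d=(M5−M4)/(6·1)=7162/1299, b=Δ4−h4·(2M4+M5)/6=5231/1299
t_q=13/4 → seg 1, τ=1/4; S=4+1550/1299·τ+-319/433·τ²+-3191/1299·τ³=116775/27712

  seg 0: a=-4 b=4421/1299 c=0 d=-319/3897
  seg 1: a=4 b=1550/1299 c=-319/433 d=-3191/1299
  seg 2: a=2 b=-9937/1299 c=-3510/433 d=11374/1299
  seg 3: a=-5 b=3125/1299 c=7864/433 d=-15026/1299
  seg 4: a=4 b=5231/1299 c=-7162/433 d=7162/1299
S(13/4) = 116775/27712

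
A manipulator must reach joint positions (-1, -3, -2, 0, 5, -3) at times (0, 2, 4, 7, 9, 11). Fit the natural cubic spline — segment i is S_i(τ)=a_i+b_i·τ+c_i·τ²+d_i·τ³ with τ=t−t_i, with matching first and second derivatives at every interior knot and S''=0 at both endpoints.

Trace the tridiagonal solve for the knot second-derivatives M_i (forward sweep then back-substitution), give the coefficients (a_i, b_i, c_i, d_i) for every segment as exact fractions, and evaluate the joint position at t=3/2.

  seg 0: a=-1 b=-5659/3900 c=0 d=1759/15600
  seg 1: a=-3 b=-191/1950 c=1759/2600 d=-589/3120
  seg 2: a=-2 b=1337/3900 c=-593/1300 d=22/117
  seg 3: a=0 b=10463/3900 c=1607/1300 d=-2071/3120
  seg 4: a=5 b=-659/1950 c=-7141/2600 d=7141/15600
S(3/2) = -116313/41600

Δ: Δ0=-1, Δ1=1/2, Δ2=2/3, Δ3=5/2, Δ4=-4
row 1: diag=8, rhs=9; c'=1/4, d'=9/8
row 2: denom=10−2·1/4=19/2; d'=(1−2·9/8)/(19/2)=-5/38
row 3: denom=10−3·6/19=172/19; d'=(11−3·-5/38)/(172/19)=433/344
row 4: denom=8−2·19/86=325/43; d'=(-39−2·433/344)/(325/43)=-7141/1300
back: M4=-7141/1300
back: M3=433/344−19/86·-7141/1300=1607/650
back: M2=-5/38−6/19·1607/650=-593/650
back: M1=9/8−1/4·-593/650=1759/1300
M: M0=0, M1=1759/1300, M2=-593/650, M3=1607/650, M4=-7141/1300, M5=0
seg 0: a=-1, c=M0/2=0, d=(M1−M0)/(6·2)=1759/15600, b=Δ0−h0·(2M0+M1)/6=-5659/3900
seg 1: a=-3, c=M1/2=1759/2600, d=(M2−M1)/(6·2)=-589/3120, b=Δ1−h1·(2M1+M2)/6=-191/1950
seg 2: a=-2, c=M2/2=-593/1300, d=(M3−M2)/(6·3)=22/117, b=Δ2−h2·(2M2+M3)/6=1337/3900
seg 3: a=0, c=M3/2=1607/1300, d=(M4−M3)/(6·2)=-2071/3120, b=Δ3−h3·(2M3+M4)/6=10463/3900
seg 4: a=5, c=M4/2=-7141/2600, d=(M5−M4)/(6·2)=7141/15600, b=Δ4−h4·(2M4+M5)/6=-659/1950
t_q=3/2 → seg 0, τ=3/2; S=-1+-5659/3900·τ+0·τ²+1759/15600·τ³=-116313/41600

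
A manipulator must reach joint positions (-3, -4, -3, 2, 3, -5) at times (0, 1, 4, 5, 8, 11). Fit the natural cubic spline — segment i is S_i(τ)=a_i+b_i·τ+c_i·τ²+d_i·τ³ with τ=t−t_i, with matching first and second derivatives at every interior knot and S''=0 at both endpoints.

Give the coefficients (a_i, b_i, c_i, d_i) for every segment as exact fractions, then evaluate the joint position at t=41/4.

  seg 0: a=-3 b=-1414/1563 c=0 d=-149/1563
  seg 1: a=-4 b=-1861/1563 c=-149/521 d=1241/4689
  seg 2: a=-3 b=6626/1563 c=1092/521 d=-2087/1563
  seg 3: a=2 b=6917/1563 c=-995/521 d=853/4689
  seg 4: a=3 b=-3316/1563 c=-142/521 d=142/4689
S(41/4) = -46821/16672

Δ: Δ0=-1, Δ1=1/3, Δ2=5, Δ3=1/3, Δ4=-8/3
row 1: diag=8, rhs=8; c'=3/8, d'=1
row 2: denom=8−3·3/8=55/8; d'=(28−3·1)/(55/8)=40/11
row 3: denom=8−1·8/55=432/55; d'=(-28−1·40/11)/(432/55)=-145/36
row 4: denom=12−3·55/144=521/48; d'=(-18−3·-145/36)/(521/48)=-284/521
back: M4=-284/521
back: M3=-145/36−55/144·-284/521=-1990/521
back: M2=40/11−8/55·-1990/521=2184/521
back: M1=1−3/8·2184/521=-298/521
M: M0=0, M1=-298/521, M2=2184/521, M3=-1990/521, M4=-284/521, M5=0
seg 0: a=-3, c=M0/2=0, d=(M1−M0)/(6·1)=-149/1563, b=Δ0−h0·(2M0+M1)/6=-1414/1563
seg 1: a=-4, c=M1/2=-149/521, d=(M2−M1)/(6·3)=1241/4689, b=Δ1−h1·(2M1+M2)/6=-1861/1563
seg 2: a=-3, c=M2/2=1092/521, d=(M3−M2)/(6·1)=-2087/1563, b=Δ2−h2·(2M2+M3)/6=6626/1563
seg 3: a=2, c=M3/2=-995/521, d=(M4−M3)/(6·3)=853/4689, b=Δ3−h3·(2M3+M4)/6=6917/1563
seg 4: a=3, c=M4/2=-142/521, d=(M5−M4)/(6·3)=142/4689, b=Δ4−h4·(2M4+M5)/6=-3316/1563
t_q=41/4 → seg 4, τ=9/4; S=3+-3316/1563·τ+-142/521·τ²+142/4689·τ³=-46821/16672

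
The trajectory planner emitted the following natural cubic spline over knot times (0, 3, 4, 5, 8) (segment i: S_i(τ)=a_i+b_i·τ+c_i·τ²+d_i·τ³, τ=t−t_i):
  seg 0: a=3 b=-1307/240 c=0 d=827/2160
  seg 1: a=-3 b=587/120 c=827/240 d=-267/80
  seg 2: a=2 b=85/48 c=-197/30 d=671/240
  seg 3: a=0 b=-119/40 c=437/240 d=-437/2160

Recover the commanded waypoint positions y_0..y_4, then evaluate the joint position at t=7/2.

y_0=3 y_1=-3 y_2=2 y_3=0 y_4=2
S(7/2) = -211/1920

y_0 = S_0(0) = a_0 = 3
y_1 = S_1(0) = a_1 = -3
y_2 = S_2(0) = a_2 = 2
y_3 = S_3(0) = a_3 = 0
y_4 = S_3(3) = 2
t_q=7/2 is in segment 1 (τ=1/2); S_1(τ)=-211/1920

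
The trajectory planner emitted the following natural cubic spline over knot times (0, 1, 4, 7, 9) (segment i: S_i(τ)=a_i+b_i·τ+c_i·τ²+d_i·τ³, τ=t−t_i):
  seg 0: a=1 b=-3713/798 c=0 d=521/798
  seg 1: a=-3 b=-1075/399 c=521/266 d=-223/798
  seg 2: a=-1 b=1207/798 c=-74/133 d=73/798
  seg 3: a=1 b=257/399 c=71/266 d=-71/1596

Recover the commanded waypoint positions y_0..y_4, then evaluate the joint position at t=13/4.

y_0 = S_0(0) = a_0 = 1
y_1 = S_1(0) = a_1 = -3
y_2 = S_2(0) = a_2 = -1
y_3 = S_3(0) = a_3 = 1
y_4 = S_3(2) = 3
t_q=13/4 is in segment 1 (τ=9/4); S_1(τ)=-39657/17024

y_0=1 y_1=-3 y_2=-1 y_3=1 y_4=3
S(13/4) = -39657/17024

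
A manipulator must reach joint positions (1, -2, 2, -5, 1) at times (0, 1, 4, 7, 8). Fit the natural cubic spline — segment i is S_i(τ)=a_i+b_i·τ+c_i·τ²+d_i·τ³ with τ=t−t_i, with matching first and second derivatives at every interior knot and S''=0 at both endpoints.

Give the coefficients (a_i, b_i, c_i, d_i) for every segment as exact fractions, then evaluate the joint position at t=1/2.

  seg 0: a=1 b=-201/52 c=0 d=45/52
  seg 1: a=-2 b=-33/26 c=135/52 d=-809/1404
  seg 2: a=2 b=-5/4 c=-101/39 d=1043/1404
  seg 3: a=-5 b=85/26 c=213/52 d=-71/52
S(1/2) = -343/416

Δ: Δ0=-3, Δ1=4/3, Δ2=-7/3, Δ3=6
row 1: diag=8, rhs=26; c'=3/8, d'=13/4
row 2: denom=12−3·3/8=87/8; d'=(-22−3·13/4)/(87/8)=-254/87
row 3: denom=8−3·8/29=208/29; d'=(50−3·-254/87)/(208/29)=213/26
back: M3=213/26
back: M2=-254/87−8/29·213/26=-202/39
back: M1=13/4−3/8·-202/39=135/26
M: M0=0, M1=135/26, M2=-202/39, M3=213/26, M4=0
seg 0: a=1, c=M0/2=0, d=(M1−M0)/(6·1)=45/52, b=Δ0−h0·(2M0+M1)/6=-201/52
seg 1: a=-2, c=M1/2=135/52, d=(M2−M1)/(6·3)=-809/1404, b=Δ1−h1·(2M1+M2)/6=-33/26
seg 2: a=2, c=M2/2=-101/39, d=(M3−M2)/(6·3)=1043/1404, b=Δ2−h2·(2M2+M3)/6=-5/4
seg 3: a=-5, c=M3/2=213/52, d=(M4−M3)/(6·1)=-71/52, b=Δ3−h3·(2M3+M4)/6=85/26
t_q=1/2 → seg 0, τ=1/2; S=1+-201/52·τ+0·τ²+45/52·τ³=-343/416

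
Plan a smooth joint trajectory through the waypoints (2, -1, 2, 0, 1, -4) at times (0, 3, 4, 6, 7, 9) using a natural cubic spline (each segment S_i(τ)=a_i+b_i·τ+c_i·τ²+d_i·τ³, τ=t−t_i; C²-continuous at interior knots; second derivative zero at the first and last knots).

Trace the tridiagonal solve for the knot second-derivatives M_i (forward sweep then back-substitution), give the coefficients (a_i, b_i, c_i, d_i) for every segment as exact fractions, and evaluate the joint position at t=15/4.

Δ: Δ0=-1, Δ1=3, Δ2=-1, Δ3=1, Δ4=-5/2
row 1: diag=8, rhs=24; c'=1/8, d'=3
row 2: denom=6−1·1/8=47/8; d'=(-24−1·3)/(47/8)=-216/47
row 3: denom=6−2·16/47=250/47; d'=(12−2·-216/47)/(250/47)=498/125
row 4: denom=6−1·47/250=1453/250; d'=(-21−1·498/125)/(1453/250)=-6246/1453
back: M4=-6246/1453
back: M3=498/125−47/250·-6246/1453=6963/1453
back: M2=-216/47−16/47·6963/1453=-9048/1453
back: M1=3−1/8·-9048/1453=5490/1453
M: M0=0, M1=5490/1453, M2=-9048/1453, M3=6963/1453, M4=-6246/1453, M5=0
seg 0: a=2, c=M0/2=0, d=(M1−M0)/(6·3)=305/1453, b=Δ0−h0·(2M0+M1)/6=-4198/1453
seg 1: a=-1, c=M1/2=2745/1453, d=(M2−M1)/(6·1)=-2423/1453, b=Δ1−h1·(2M1+M2)/6=4037/1453
seg 2: a=2, c=M2/2=-4524/1453, d=(M3−M2)/(6·2)=5337/5812, b=Δ2−h2·(2M2+M3)/6=2258/1453
seg 3: a=0, c=M3/2=6963/2906, d=(M4−M3)/(6·1)=-4403/2906, b=Δ3−h3·(2M3+M4)/6=173/1453
seg 4: a=1, c=M4/2=-3123/1453, d=(M5−M4)/(6·2)=1041/2906, b=Δ4−h4·(2M4+M5)/6=1063/2906
t_q=15/4 → seg 1, τ=3/4; S=-1+4037/1453·τ+2745/1453·τ²+-2423/1453·τ³=134183/92992

  seg 0: a=2 b=-4198/1453 c=0 d=305/1453
  seg 1: a=-1 b=4037/1453 c=2745/1453 d=-2423/1453
  seg 2: a=2 b=2258/1453 c=-4524/1453 d=5337/5812
  seg 3: a=0 b=173/1453 c=6963/2906 d=-4403/2906
  seg 4: a=1 b=1063/2906 c=-3123/1453 d=1041/2906
S(15/4) = 134183/92992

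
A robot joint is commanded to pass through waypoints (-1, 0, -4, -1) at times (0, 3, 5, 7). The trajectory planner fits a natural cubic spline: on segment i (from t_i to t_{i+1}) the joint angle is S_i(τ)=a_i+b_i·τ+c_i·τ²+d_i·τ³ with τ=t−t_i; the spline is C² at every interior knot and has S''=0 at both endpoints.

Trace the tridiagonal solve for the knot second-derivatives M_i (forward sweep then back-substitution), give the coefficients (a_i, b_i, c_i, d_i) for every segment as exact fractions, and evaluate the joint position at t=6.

Δ: Δ0=1/3, Δ1=-2, Δ2=3/2
row 1: diag=10, rhs=-14; c'=1/5, d'=-7/5
row 2: denom=8−2·1/5=38/5; d'=(21−2·-7/5)/(38/5)=119/38
back: M2=119/38
back: M1=-7/5−1/5·119/38=-77/38
M: M0=0, M1=-77/38, M2=119/38, M3=0
seg 0: a=-1, c=M0/2=0, d=(M1−M0)/(6·3)=-77/684, b=Δ0−h0·(2M0+M1)/6=307/228
seg 1: a=0, c=M1/2=-77/76, d=(M2−M1)/(6·2)=49/114, b=Δ1−h1·(2M1+M2)/6=-193/114
seg 2: a=-4, c=M2/2=119/76, d=(M3−M2)/(6·2)=-119/456, b=Δ2−h2·(2M2+M3)/6=-67/114
t_q=6 → seg 2, τ=1; S=-4+-67/114·τ+119/76·τ²+-119/456·τ³=-499/152

  seg 0: a=-1 b=307/228 c=0 d=-77/684
  seg 1: a=0 b=-193/114 c=-77/76 d=49/114
  seg 2: a=-4 b=-67/114 c=119/76 d=-119/456
S(6) = -499/152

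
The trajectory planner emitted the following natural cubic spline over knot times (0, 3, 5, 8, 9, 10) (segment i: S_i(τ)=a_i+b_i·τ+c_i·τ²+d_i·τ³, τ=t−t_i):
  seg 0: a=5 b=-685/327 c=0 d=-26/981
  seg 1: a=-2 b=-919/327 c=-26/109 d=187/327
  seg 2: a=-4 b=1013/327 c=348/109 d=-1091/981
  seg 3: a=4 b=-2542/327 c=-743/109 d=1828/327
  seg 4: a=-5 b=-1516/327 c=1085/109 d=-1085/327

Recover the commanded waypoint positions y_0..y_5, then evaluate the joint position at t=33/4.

y_0 = S_0(0) = a_0 = 5
y_1 = S_1(0) = a_1 = -2
y_2 = S_2(0) = a_2 = -4
y_3 = S_3(0) = a_3 = 4
y_4 = S_4(0) = a_4 = -5
y_5 = S_4(1) = -3
t_q=33/4 is in segment 3 (τ=1/4); S_3(τ)=749/436

y_0=5 y_1=-2 y_2=-4 y_3=4 y_4=-5 y_5=-3
S(33/4) = 749/436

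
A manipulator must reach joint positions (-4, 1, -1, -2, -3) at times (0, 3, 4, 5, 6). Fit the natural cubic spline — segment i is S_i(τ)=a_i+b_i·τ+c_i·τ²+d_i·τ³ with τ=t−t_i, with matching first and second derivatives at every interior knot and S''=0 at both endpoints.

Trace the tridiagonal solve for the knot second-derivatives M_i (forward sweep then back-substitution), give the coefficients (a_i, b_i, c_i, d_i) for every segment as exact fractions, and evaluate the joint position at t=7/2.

  seg 0: a=-4 b=1111/348 c=0 d=-59/348
  seg 1: a=1 b=-241/174 c=-177/116 d=317/348
  seg 2: a=-1 b=-593/348 c=35/29 d=-175/348
  seg 3: a=-2 b=-139/174 c=-35/116 d=35/348
S(7/2) = 37/928

Δ: Δ0=5/3, Δ1=-2, Δ2=-1, Δ3=-1
row 1: diag=8, rhs=-22; c'=1/8, d'=-11/4
row 2: denom=4−1·1/8=31/8; d'=(6−1·-11/4)/(31/8)=70/31
row 3: denom=4−1·8/31=116/31; d'=(0−1·70/31)/(116/31)=-35/58
back: M3=-35/58
back: M2=70/31−8/31·-35/58=70/29
back: M1=-11/4−1/8·70/29=-177/58
M: M0=0, M1=-177/58, M2=70/29, M3=-35/58, M4=0
seg 0: a=-4, c=M0/2=0, d=(M1−M0)/(6·3)=-59/348, b=Δ0−h0·(2M0+M1)/6=1111/348
seg 1: a=1, c=M1/2=-177/116, d=(M2−M1)/(6·1)=317/348, b=Δ1−h1·(2M1+M2)/6=-241/174
seg 2: a=-1, c=M2/2=35/29, d=(M3−M2)/(6·1)=-175/348, b=Δ2−h2·(2M2+M3)/6=-593/348
seg 3: a=-2, c=M3/2=-35/116, d=(M4−M3)/(6·1)=35/348, b=Δ3−h3·(2M3+M4)/6=-139/174
t_q=7/2 → seg 1, τ=1/2; S=1+-241/174·τ+-177/116·τ²+317/348·τ³=37/928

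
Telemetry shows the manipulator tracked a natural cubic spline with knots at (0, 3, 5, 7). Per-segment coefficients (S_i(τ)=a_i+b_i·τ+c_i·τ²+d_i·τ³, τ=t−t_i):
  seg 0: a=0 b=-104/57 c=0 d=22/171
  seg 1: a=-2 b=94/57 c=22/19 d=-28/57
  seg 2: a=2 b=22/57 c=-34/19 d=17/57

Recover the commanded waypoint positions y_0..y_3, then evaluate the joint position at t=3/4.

y_0=0 y_1=-2 y_2=2 y_3=-2
S(3/4) = -799/608

y_0 = S_0(0) = a_0 = 0
y_1 = S_1(0) = a_1 = -2
y_2 = S_2(0) = a_2 = 2
y_3 = S_2(2) = -2
t_q=3/4 is in segment 0 (τ=3/4); S_0(τ)=-799/608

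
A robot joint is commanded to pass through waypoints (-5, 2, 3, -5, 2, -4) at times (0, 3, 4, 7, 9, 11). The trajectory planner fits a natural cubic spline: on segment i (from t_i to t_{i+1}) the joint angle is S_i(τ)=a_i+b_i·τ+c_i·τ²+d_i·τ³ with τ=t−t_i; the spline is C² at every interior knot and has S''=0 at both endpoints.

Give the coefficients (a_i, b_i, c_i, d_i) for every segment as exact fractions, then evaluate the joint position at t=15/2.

Δ: Δ0=7/3, Δ1=1, Δ2=-8/3, Δ3=7/2, Δ4=-3
row 1: diag=8, rhs=-8; c'=1/8, d'=-1
row 2: denom=8−1·1/8=63/8; d'=(-22−1·-1)/(63/8)=-8/3
row 3: denom=10−3·8/21=62/7; d'=(37−3·-8/3)/(62/7)=315/62
row 4: denom=8−2·7/31=234/31; d'=(-39−2·315/62)/(234/31)=-254/39
back: M4=-254/39
back: M3=315/62−7/31·-254/39=511/78
back: M2=-8/3−8/21·511/78=-604/117
back: M1=-1−1/8·-604/117=-83/234
M: M0=0, M1=-83/234, M2=-604/117, M3=511/78, M4=-254/39, M5=0
seg 0: a=-5, c=M0/2=0, d=(M1−M0)/(6·3)=-83/4212, b=Δ0−h0·(2M0+M1)/6=1175/468
seg 1: a=2, c=M1/2=-83/468, d=(M2−M1)/(6·1)=-125/156, b=Δ1−h1·(2M1+M2)/6=463/234
seg 2: a=3, c=M2/2=-302/117, d=(M3−M2)/(6·3)=2741/4212, b=Δ2−h2·(2M2+M3)/6=-365/468
seg 3: a=-5, c=M3/2=511/156, d=(M4−M3)/(6·2)=-1019/936, b=Δ3−h3·(2M3+M4)/6=305/234
seg 4: a=2, c=M4/2=-127/39, d=(M5−M4)/(6·2)=127/234, b=Δ4−h4·(2M4+M5)/6=157/117
t_q=15/2 → seg 3, τ=1/2; S=-5+305/234·τ+511/156·τ²+-1019/936·τ³=-9149/2496

  seg 0: a=-5 b=1175/468 c=0 d=-83/4212
  seg 1: a=2 b=463/234 c=-83/468 d=-125/156
  seg 2: a=3 b=-365/468 c=-302/117 d=2741/4212
  seg 3: a=-5 b=305/234 c=511/156 d=-1019/936
  seg 4: a=2 b=157/117 c=-127/39 d=127/234
S(15/2) = -9149/2496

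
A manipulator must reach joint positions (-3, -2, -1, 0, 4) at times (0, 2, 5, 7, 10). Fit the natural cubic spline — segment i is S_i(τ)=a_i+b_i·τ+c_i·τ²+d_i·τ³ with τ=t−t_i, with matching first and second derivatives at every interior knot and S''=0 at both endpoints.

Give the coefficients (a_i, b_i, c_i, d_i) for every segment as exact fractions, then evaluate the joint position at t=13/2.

  seg 0: a=-3 b=467/870 c=0 d=-4/435
  seg 1: a=-2 b=371/870 c=-8/145 d=7/870
  seg 2: a=-1 b=136/435 c=1/58 d=133/3480
  seg 3: a=0 b=731/870 c=143/580 d=-143/5220
S(13/2) = -3371/9280

Δ: Δ0=1/2, Δ1=1/3, Δ2=1/2, Δ3=4/3
row 1: diag=10, rhs=-1; c'=3/10, d'=-1/10
row 2: denom=10−3·3/10=91/10; d'=(1−3·-1/10)/(91/10)=1/7
row 3: denom=10−2·20/91=870/91; d'=(5−2·1/7)/(870/91)=143/290
back: M3=143/290
back: M2=1/7−20/91·143/290=1/29
back: M1=-1/10−3/10·1/29=-16/145
M: M0=0, M1=-16/145, M2=1/29, M3=143/290, M4=0
seg 0: a=-3, c=M0/2=0, d=(M1−M0)/(6·2)=-4/435, b=Δ0−h0·(2M0+M1)/6=467/870
seg 1: a=-2, c=M1/2=-8/145, d=(M2−M1)/(6·3)=7/870, b=Δ1−h1·(2M1+M2)/6=371/870
seg 2: a=-1, c=M2/2=1/58, d=(M3−M2)/(6·2)=133/3480, b=Δ2−h2·(2M2+M3)/6=136/435
seg 3: a=0, c=M3/2=143/580, d=(M4−M3)/(6·3)=-143/5220, b=Δ3−h3·(2M3+M4)/6=731/870
t_q=13/2 → seg 2, τ=3/2; S=-1+136/435·τ+1/58·τ²+133/3480·τ³=-3371/9280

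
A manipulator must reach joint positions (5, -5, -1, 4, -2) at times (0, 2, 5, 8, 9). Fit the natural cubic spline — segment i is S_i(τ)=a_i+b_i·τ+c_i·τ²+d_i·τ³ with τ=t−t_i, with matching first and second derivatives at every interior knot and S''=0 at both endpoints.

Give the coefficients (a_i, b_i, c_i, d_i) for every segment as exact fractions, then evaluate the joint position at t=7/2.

Δ: Δ0=-5, Δ1=4/3, Δ2=5/3, Δ3=-6
row 1: diag=10, rhs=38; c'=3/10, d'=19/5
row 2: denom=12−3·3/10=111/10; d'=(2−3·19/5)/(111/10)=-94/111
row 3: denom=8−3·10/37=266/37; d'=(-46−3·-94/111)/(266/37)=-804/133
back: M3=-804/133
back: M2=-94/111−10/37·-804/133=314/399
back: M1=19/5−3/10·314/399=474/133
M: M0=0, M1=474/133, M2=314/399, M3=-804/133, M4=0
seg 0: a=5, c=M0/2=0, d=(M1−M0)/(6·2)=79/266, b=Δ0−h0·(2M0+M1)/6=-823/133
seg 1: a=-5, c=M1/2=237/133, d=(M2−M1)/(6·3)=-554/3591, b=Δ1−h1·(2M1+M2)/6=-349/133
seg 2: a=-1, c=M2/2=157/399, d=(M3−M2)/(6·3)=-1363/3591, b=Δ2−h2·(2M2+M3)/6=519/133
seg 3: a=4, c=M3/2=-402/133, d=(M4−M3)/(6·1)=134/133, b=Δ3−h3·(2M3+M4)/6=-530/133
t_q=7/2 → seg 1, τ=3/2; S=-5+-349/133·τ+237/133·τ²+-554/3591·τ³=-207/38

  seg 0: a=5 b=-823/133 c=0 d=79/266
  seg 1: a=-5 b=-349/133 c=237/133 d=-554/3591
  seg 2: a=-1 b=519/133 c=157/399 d=-1363/3591
  seg 3: a=4 b=-530/133 c=-402/133 d=134/133
S(7/2) = -207/38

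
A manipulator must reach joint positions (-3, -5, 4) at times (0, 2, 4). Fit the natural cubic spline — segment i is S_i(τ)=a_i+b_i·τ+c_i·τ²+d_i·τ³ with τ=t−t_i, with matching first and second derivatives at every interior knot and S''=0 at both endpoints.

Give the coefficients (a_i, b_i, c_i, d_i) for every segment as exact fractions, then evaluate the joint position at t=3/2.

  seg 0: a=-3 b=-19/8 c=0 d=11/32
  seg 1: a=-5 b=7/4 c=33/16 d=-11/32
S(3/2) = -1383/256

Δ: Δ0=-1, Δ1=9/2
row 1: diag=8, rhs=33; c'=1/4, d'=33/8
back: M1=33/8
M: M0=0, M1=33/8, M2=0
seg 0: a=-3, c=M0/2=0, d=(M1−M0)/(6·2)=11/32, b=Δ0−h0·(2M0+M1)/6=-19/8
seg 1: a=-5, c=M1/2=33/16, d=(M2−M1)/(6·2)=-11/32, b=Δ1−h1·(2M1+M2)/6=7/4
t_q=3/2 → seg 0, τ=3/2; S=-3+-19/8·τ+0·τ²+11/32·τ³=-1383/256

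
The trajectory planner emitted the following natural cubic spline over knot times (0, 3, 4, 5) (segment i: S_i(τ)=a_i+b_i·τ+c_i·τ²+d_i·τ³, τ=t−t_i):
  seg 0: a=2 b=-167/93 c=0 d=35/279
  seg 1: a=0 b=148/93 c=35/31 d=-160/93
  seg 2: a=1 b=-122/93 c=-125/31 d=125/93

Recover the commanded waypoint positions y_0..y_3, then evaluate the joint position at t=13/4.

y_0=2 y_1=0 y_2=1 y_3=-3
S(13/4) = 219/496

y_0 = S_0(0) = a_0 = 2
y_1 = S_1(0) = a_1 = 0
y_2 = S_2(0) = a_2 = 1
y_3 = S_2(1) = -3
t_q=13/4 is in segment 1 (τ=1/4); S_1(τ)=219/496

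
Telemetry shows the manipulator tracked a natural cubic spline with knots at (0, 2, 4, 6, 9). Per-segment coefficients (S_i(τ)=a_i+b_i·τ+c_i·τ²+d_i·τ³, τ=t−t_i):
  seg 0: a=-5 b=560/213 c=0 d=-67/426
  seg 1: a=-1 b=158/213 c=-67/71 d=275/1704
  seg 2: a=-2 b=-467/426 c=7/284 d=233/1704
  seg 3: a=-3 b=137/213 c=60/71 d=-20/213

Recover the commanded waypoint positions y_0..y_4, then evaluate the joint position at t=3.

y_0 = S_0(0) = a_0 = -5
y_1 = S_1(0) = a_1 = -1
y_2 = S_2(0) = a_2 = -2
y_3 = S_3(0) = a_3 = -3
y_4 = S_3(3) = 4
t_q=3 is in segment 1 (τ=1); S_1(τ)=-591/568

y_0=-5 y_1=-1 y_2=-2 y_3=-3 y_4=4
S(3) = -591/568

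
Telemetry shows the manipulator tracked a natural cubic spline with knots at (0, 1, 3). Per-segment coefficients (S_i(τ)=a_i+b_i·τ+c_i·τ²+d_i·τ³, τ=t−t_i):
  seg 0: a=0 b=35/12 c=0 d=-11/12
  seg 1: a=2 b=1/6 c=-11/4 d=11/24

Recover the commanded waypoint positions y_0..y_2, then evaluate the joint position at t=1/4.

y_0 = S_0(0) = a_0 = 0
y_1 = S_1(0) = a_1 = 2
y_2 = S_1(2) = -5
t_q=1/4 is in segment 0 (τ=1/4); S_0(τ)=183/256

y_0=0 y_1=2 y_2=-5
S(1/4) = 183/256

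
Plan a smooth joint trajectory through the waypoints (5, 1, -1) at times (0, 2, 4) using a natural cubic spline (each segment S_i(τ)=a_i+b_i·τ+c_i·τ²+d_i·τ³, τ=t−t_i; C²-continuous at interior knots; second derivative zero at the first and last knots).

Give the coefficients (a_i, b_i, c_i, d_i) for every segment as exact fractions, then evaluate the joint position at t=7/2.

  seg 0: a=5 b=-9/4 c=0 d=1/16
  seg 1: a=1 b=-3/2 c=3/8 d=-1/16
S(7/2) = -79/128

Δ: Δ0=-2, Δ1=-1
row 1: diag=8, rhs=6; c'=1/4, d'=3/4
back: M1=3/4
M: M0=0, M1=3/4, M2=0
seg 0: a=5, c=M0/2=0, d=(M1−M0)/(6·2)=1/16, b=Δ0−h0·(2M0+M1)/6=-9/4
seg 1: a=1, c=M1/2=3/8, d=(M2−M1)/(6·2)=-1/16, b=Δ1−h1·(2M1+M2)/6=-3/2
t_q=7/2 → seg 1, τ=3/2; S=1+-3/2·τ+3/8·τ²+-1/16·τ³=-79/128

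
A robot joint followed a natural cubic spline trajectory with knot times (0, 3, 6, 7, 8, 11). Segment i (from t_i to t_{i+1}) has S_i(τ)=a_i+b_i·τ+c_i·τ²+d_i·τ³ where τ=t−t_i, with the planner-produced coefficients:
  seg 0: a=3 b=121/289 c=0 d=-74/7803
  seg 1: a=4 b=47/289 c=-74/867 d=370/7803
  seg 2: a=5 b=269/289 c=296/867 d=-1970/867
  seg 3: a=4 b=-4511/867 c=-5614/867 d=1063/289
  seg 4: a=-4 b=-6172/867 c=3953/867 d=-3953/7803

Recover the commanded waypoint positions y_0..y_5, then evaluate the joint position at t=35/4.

y_0=3 y_1=4 y_2=5 y_3=4 y_4=-4 y_5=2
S(35/4) = -129253/18496

y_0 = S_0(0) = a_0 = 3
y_1 = S_1(0) = a_1 = 4
y_2 = S_2(0) = a_2 = 5
y_3 = S_3(0) = a_3 = 4
y_4 = S_4(0) = a_4 = -4
y_5 = S_4(3) = 2
t_q=35/4 is in segment 4 (τ=3/4); S_4(τ)=-129253/18496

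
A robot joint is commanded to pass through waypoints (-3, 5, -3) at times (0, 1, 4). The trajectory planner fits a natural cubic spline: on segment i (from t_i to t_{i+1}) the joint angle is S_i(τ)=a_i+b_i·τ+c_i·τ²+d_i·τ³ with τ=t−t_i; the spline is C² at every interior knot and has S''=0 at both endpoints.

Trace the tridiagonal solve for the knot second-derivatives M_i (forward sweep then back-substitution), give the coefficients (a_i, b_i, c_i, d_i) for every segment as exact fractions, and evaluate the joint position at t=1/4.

Δ: Δ0=8, Δ1=-8/3
row 1: diag=8, rhs=-64; c'=3/8, d'=-8
back: M1=-8
M: M0=0, M1=-8, M2=0
seg 0: a=-3, c=M0/2=0, d=(M1−M0)/(6·1)=-4/3, b=Δ0−h0·(2M0+M1)/6=28/3
seg 1: a=5, c=M1/2=-4, d=(M2−M1)/(6·3)=4/9, b=Δ1−h1·(2M1+M2)/6=16/3
t_q=1/4 → seg 0, τ=1/4; S=-3+28/3·τ+0·τ²+-4/3·τ³=-11/16

  seg 0: a=-3 b=28/3 c=0 d=-4/3
  seg 1: a=5 b=16/3 c=-4 d=4/9
S(1/4) = -11/16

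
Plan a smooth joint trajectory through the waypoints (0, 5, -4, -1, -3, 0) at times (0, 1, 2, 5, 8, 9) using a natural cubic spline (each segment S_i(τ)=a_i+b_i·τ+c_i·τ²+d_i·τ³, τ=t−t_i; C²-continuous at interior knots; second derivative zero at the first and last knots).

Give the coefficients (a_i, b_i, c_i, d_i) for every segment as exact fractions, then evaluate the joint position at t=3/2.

Δ: Δ0=5, Δ1=-9, Δ2=1, Δ3=-2/3, Δ4=3
row 1: diag=4, rhs=-84; c'=1/4, d'=-21
row 2: denom=8−1·1/4=31/4; d'=(60−1·-21)/(31/4)=324/31
row 3: denom=12−3·12/31=336/31; d'=(-10−3·324/31)/(336/31)=-641/168
row 4: denom=8−3·31/112=803/112; d'=(22−3·-641/168)/(803/112)=3746/803
back: M4=3746/803
back: M3=-641/168−31/112·3746/803=-12302/2409
back: M2=324/31−12/31·-12302/2409=9980/803
back: M1=-21−1/4·9980/803=-19358/803
M: M0=0, M1=-19358/803, M2=9980/803, M3=-12302/2409, M4=3746/803, M5=0
seg 0: a=0, c=M0/2=0, d=(M1−M0)/(6·1)=-9679/2409, b=Δ0−h0·(2M0+M1)/6=21724/2409
seg 1: a=5, c=M1/2=-9679/803, d=(M2−M1)/(6·1)=14669/2409, b=Δ1−h1·(2M1+M2)/6=-7313/2409
seg 2: a=-4, c=M2/2=4990/803, d=(M3−M2)/(6·3)=-21121/21681, b=Δ2−h2·(2M2+M3)/6=-21380/2409
seg 3: a=-1, c=M3/2=-6151/2409, d=(M4−M3)/(6·3)=1070/1971, b=Δ3−h3·(2M3+M4)/6=5077/2409
seg 4: a=-3, c=M4/2=1873/803, d=(M5−M4)/(6·1)=-1873/2409, b=Δ4−h4·(2M4+M5)/6=3481/2409
t_q=3/2 → seg 1, τ=1/2; S=5+-7313/2409·τ+-9679/803·τ²+14669/2409·τ³=7901/6424

  seg 0: a=0 b=21724/2409 c=0 d=-9679/2409
  seg 1: a=5 b=-7313/2409 c=-9679/803 d=14669/2409
  seg 2: a=-4 b=-21380/2409 c=4990/803 d=-21121/21681
  seg 3: a=-1 b=5077/2409 c=-6151/2409 d=1070/1971
  seg 4: a=-3 b=3481/2409 c=1873/803 d=-1873/2409
S(3/2) = 7901/6424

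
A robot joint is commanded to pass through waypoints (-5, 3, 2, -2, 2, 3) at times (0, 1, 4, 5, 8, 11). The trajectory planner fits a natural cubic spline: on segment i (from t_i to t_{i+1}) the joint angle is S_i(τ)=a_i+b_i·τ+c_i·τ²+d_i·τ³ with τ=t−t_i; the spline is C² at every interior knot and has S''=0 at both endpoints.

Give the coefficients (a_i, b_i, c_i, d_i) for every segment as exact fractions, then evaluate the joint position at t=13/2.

  seg 0: a=-5 b=14018/1563 c=0 d=-1514/1563
  seg 1: a=3 b=9476/1563 c=-1514/521 d=3629/14067
  seg 2: a=2 b=-6889/1563 c=-913/1563 d=1550/1563
  seg 3: a=-2 b=-1355/521 c=3737/1563 d=-5062/14067
  seg 4: a=2 b=1057/521 c=-1325/1563 d=1325/14067
S(13/2) = -1809/1042

Δ: Δ0=8, Δ1=-1/3, Δ2=-4, Δ3=4/3, Δ4=1/3
row 1: diag=8, rhs=-50; c'=3/8, d'=-25/4
row 2: denom=8−3·3/8=55/8; d'=(-22−3·-25/4)/(55/8)=-26/55
row 3: denom=8−1·8/55=432/55; d'=(32−1·-26/55)/(432/55)=893/216
row 4: denom=12−3·55/144=521/48; d'=(-6−3·893/216)/(521/48)=-2650/1563
back: M4=-2650/1563
back: M3=893/216−55/144·-2650/1563=7474/1563
back: M2=-26/55−8/55·7474/1563=-1826/1563
back: M1=-25/4−3/8·-1826/1563=-3028/521
M: M0=0, M1=-3028/521, M2=-1826/1563, M3=7474/1563, M4=-2650/1563, M5=0
seg 0: a=-5, c=M0/2=0, d=(M1−M0)/(6·1)=-1514/1563, b=Δ0−h0·(2M0+M1)/6=14018/1563
seg 1: a=3, c=M1/2=-1514/521, d=(M2−M1)/(6·3)=3629/14067, b=Δ1−h1·(2M1+M2)/6=9476/1563
seg 2: a=2, c=M2/2=-913/1563, d=(M3−M2)/(6·1)=1550/1563, b=Δ2−h2·(2M2+M3)/6=-6889/1563
seg 3: a=-2, c=M3/2=3737/1563, d=(M4−M3)/(6·3)=-5062/14067, b=Δ3−h3·(2M3+M4)/6=-1355/521
seg 4: a=2, c=M4/2=-1325/1563, d=(M5−M4)/(6·3)=1325/14067, b=Δ4−h4·(2M4+M5)/6=1057/521
t_q=13/2 → seg 3, τ=3/2; S=-2+-1355/521·τ+3737/1563·τ²+-5062/14067·τ³=-1809/1042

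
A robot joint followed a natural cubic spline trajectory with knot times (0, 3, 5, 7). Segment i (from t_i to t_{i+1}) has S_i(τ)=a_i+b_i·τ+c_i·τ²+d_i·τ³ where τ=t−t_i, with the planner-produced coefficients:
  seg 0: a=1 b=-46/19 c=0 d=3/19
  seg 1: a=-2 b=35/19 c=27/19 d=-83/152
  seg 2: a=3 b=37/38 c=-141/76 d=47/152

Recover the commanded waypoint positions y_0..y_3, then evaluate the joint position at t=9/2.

y_0 = S_0(0) = a_0 = 1
y_1 = S_1(0) = a_1 = -2
y_2 = S_2(0) = a_2 = 3
y_3 = S_2(2) = 0
t_q=9/2 is in segment 1 (τ=3/2); S_1(τ)=2575/1216

y_0=1 y_1=-2 y_2=3 y_3=0
S(9/2) = 2575/1216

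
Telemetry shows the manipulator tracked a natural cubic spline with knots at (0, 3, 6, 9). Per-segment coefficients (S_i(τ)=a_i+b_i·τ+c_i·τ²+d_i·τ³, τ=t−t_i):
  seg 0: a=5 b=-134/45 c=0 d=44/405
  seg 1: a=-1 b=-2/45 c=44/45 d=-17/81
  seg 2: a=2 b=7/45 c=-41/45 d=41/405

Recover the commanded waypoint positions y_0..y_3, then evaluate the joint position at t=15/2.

y_0 = S_0(0) = a_0 = 5
y_1 = S_1(0) = a_1 = -1
y_2 = S_2(0) = a_2 = 2
y_3 = S_2(3) = -3
t_q=15/2 is in segment 2 (τ=3/2); S_2(τ)=21/40

y_0=5 y_1=-1 y_2=2 y_3=-3
S(15/2) = 21/40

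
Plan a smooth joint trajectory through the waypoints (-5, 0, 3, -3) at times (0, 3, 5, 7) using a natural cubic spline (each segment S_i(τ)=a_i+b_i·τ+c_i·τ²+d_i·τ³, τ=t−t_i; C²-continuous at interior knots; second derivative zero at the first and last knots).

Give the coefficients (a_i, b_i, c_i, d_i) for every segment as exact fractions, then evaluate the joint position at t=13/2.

  seg 0: a=-5 b=311/228 c=0 d=23/684
  seg 1: a=0 b=259/114 c=23/76 d=-157/456
  seg 2: a=3 b=-37/57 c=-67/38 d=67/228
S(13/2) = -577/608

Δ: Δ0=5/3, Δ1=3/2, Δ2=-3
row 1: diag=10, rhs=-1; c'=1/5, d'=-1/10
row 2: denom=8−2·1/5=38/5; d'=(-27−2·-1/10)/(38/5)=-67/19
back: M2=-67/19
back: M1=-1/10−1/5·-67/19=23/38
M: M0=0, M1=23/38, M2=-67/19, M3=0
seg 0: a=-5, c=M0/2=0, d=(M1−M0)/(6·3)=23/684, b=Δ0−h0·(2M0+M1)/6=311/228
seg 1: a=0, c=M1/2=23/76, d=(M2−M1)/(6·2)=-157/456, b=Δ1−h1·(2M1+M2)/6=259/114
seg 2: a=3, c=M2/2=-67/38, d=(M3−M2)/(6·2)=67/228, b=Δ2−h2·(2M2+M3)/6=-37/57
t_q=13/2 → seg 2, τ=3/2; S=3+-37/57·τ+-67/38·τ²+67/228·τ³=-577/608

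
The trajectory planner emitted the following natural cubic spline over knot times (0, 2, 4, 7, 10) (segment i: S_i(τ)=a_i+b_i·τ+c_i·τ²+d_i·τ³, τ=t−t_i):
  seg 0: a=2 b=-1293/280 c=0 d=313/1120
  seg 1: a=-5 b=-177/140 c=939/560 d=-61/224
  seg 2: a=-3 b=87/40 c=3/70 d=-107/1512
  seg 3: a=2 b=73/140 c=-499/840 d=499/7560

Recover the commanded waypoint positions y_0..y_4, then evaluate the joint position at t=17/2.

y_0 = S_0(0) = a_0 = 2
y_1 = S_1(0) = a_1 = -5
y_2 = S_2(0) = a_2 = -3
y_3 = S_3(0) = a_3 = 2
y_4 = S_3(3) = 0
t_q=17/2 is in segment 3 (τ=3/2); S_3(τ)=3737/2240

y_0=2 y_1=-5 y_2=-3 y_3=2 y_4=0
S(17/2) = 3737/2240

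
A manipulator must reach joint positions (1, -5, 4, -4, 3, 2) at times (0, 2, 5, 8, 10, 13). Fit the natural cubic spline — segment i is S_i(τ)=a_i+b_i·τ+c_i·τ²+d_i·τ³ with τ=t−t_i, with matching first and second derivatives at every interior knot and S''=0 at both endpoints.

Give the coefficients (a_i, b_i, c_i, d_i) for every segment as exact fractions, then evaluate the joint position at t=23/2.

  seg 0: a=1 b=-3877/813 c=0 d=719/1626
  seg 1: a=-5 b=437/813 c=719/271 d=-4469/7317
  seg 2: a=4 b=-28/813 c=-2312/813 d=4796/7317
  seg 3: a=-4 b=488/813 c=828/271 d=-5221/6504
  seg 4: a=3 b=5185/1626 c=-1909/1084 d=1909/9756
S(23/2) = 38861/8672

Δ: Δ0=-3, Δ1=3, Δ2=-8/3, Δ3=7/2, Δ4=-1/3
row 1: diag=10, rhs=36; c'=3/10, d'=18/5
row 2: denom=12−3·3/10=111/10; d'=(-34−3·18/5)/(111/10)=-448/111
row 3: denom=10−3·10/37=340/37; d'=(37−3·-448/111)/(340/37)=1817/340
row 4: denom=10−2·37/170=813/85; d'=(-23−2·1817/340)/(813/85)=-1909/542
back: M4=-1909/542
back: M3=1817/340−37/170·-1909/542=1656/271
back: M2=-448/111−10/37·1656/271=-4624/813
back: M1=18/5−3/10·-4624/813=1438/271
M: M0=0, M1=1438/271, M2=-4624/813, M3=1656/271, M4=-1909/542, M5=0
seg 0: a=1, c=M0/2=0, d=(M1−M0)/(6·2)=719/1626, b=Δ0−h0·(2M0+M1)/6=-3877/813
seg 1: a=-5, c=M1/2=719/271, d=(M2−M1)/(6·3)=-4469/7317, b=Δ1−h1·(2M1+M2)/6=437/813
seg 2: a=4, c=M2/2=-2312/813, d=(M3−M2)/(6·3)=4796/7317, b=Δ2−h2·(2M2+M3)/6=-28/813
seg 3: a=-4, c=M3/2=828/271, d=(M4−M3)/(6·2)=-5221/6504, b=Δ3−h3·(2M3+M4)/6=488/813
seg 4: a=3, c=M4/2=-1909/1084, d=(M5−M4)/(6·3)=1909/9756, b=Δ4−h4·(2M4+M5)/6=5185/1626
t_q=23/2 → seg 4, τ=3/2; S=3+5185/1626·τ+-1909/1084·τ²+1909/9756·τ³=38861/8672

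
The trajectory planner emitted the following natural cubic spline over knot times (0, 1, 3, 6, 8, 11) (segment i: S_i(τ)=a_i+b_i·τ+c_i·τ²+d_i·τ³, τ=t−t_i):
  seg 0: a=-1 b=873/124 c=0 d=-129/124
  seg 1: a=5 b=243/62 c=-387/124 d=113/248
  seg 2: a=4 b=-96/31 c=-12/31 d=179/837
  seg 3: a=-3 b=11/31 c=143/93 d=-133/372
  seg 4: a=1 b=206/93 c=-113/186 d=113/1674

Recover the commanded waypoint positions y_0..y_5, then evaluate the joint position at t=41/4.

y_0=-1 y_1=5 y_2=4 y_3=-3 y_4=1 y_5=4
S(41/4) = 14591/3968

y_0 = S_0(0) = a_0 = -1
y_1 = S_1(0) = a_1 = 5
y_2 = S_2(0) = a_2 = 4
y_3 = S_3(0) = a_3 = -3
y_4 = S_4(0) = a_4 = 1
y_5 = S_4(3) = 4
t_q=41/4 is in segment 4 (τ=9/4); S_4(τ)=14591/3968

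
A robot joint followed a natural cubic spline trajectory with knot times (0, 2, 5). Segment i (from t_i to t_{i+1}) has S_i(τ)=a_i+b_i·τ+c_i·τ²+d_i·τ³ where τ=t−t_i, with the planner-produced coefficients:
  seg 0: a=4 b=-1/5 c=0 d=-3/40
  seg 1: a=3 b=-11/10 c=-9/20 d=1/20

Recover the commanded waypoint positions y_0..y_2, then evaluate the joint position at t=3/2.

y_0 = S_0(0) = a_0 = 4
y_1 = S_1(0) = a_1 = 3
y_2 = S_1(3) = -3
t_q=3/2 is in segment 0 (τ=3/2); S_0(τ)=1103/320

y_0=4 y_1=3 y_2=-3
S(3/2) = 1103/320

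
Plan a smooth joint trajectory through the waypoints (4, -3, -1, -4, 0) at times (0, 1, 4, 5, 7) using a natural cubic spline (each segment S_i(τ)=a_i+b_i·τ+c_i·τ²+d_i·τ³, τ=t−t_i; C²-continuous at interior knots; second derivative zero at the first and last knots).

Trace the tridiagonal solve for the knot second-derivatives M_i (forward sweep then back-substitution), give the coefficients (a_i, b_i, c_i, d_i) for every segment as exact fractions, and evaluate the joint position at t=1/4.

  seg 0: a=4 b=-4043/483 c=0 d=662/483
  seg 1: a=-3 b=-2057/483 c=662/161 d=-1193/1449
  seg 2: a=-1 b=-878/483 c=-531/161 d=146/69
  seg 3: a=-4 b=-998/483 c=491/161 d=-491/966
S(1/4) = 9937/5152

Δ: Δ0=-7, Δ1=2/3, Δ2=-3, Δ3=2
row 1: diag=8, rhs=46; c'=3/8, d'=23/4
row 2: denom=8−3·3/8=55/8; d'=(-22−3·23/4)/(55/8)=-314/55
row 3: denom=6−1·8/55=322/55; d'=(30−1·-314/55)/(322/55)=982/161
back: M3=982/161
back: M2=-314/55−8/55·982/161=-1062/161
back: M1=23/4−3/8·-1062/161=1324/161
M: M0=0, M1=1324/161, M2=-1062/161, M3=982/161, M4=0
seg 0: a=4, c=M0/2=0, d=(M1−M0)/(6·1)=662/483, b=Δ0−h0·(2M0+M1)/6=-4043/483
seg 1: a=-3, c=M1/2=662/161, d=(M2−M1)/(6·3)=-1193/1449, b=Δ1−h1·(2M1+M2)/6=-2057/483
seg 2: a=-1, c=M2/2=-531/161, d=(M3−M2)/(6·1)=146/69, b=Δ2−h2·(2M2+M3)/6=-878/483
seg 3: a=-4, c=M3/2=491/161, d=(M4−M3)/(6·2)=-491/966, b=Δ3−h3·(2M3+M4)/6=-998/483
t_q=1/4 → seg 0, τ=1/4; S=4+-4043/483·τ+0·τ²+662/483·τ³=9937/5152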